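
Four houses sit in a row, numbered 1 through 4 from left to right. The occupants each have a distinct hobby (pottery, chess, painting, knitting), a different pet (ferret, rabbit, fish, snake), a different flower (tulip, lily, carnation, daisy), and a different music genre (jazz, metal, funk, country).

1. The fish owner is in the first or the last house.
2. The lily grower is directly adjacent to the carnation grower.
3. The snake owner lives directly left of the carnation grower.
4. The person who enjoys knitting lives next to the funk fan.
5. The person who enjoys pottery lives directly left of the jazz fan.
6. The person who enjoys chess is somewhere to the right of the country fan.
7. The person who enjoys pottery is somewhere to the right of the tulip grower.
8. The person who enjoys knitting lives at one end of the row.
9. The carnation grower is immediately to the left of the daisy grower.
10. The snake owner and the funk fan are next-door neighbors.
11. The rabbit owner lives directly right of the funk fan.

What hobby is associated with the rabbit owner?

knitting

The person who enjoys knitting is narrowed to house 1 or 4; consider each.
Placing it in house 1 leads to a contradiction, so it's in house 4.
Clue 4 places the funk fan in house 3.
The snake owner is in house 2 (clue 10).
Clue 11: the rabbit owner is in house 4.
So house 1 gets painting for hobby.
So house 1 gets fish for pet.
The only pet still possible for house 3 is ferret.
Clue 3: the carnation grower is in house 3.
By clue 5, the person who enjoys pottery is in house 3.
By clue 9, the daisy grower is in house 4.
House 2's hobby must be chess (nothing else left).
So house 4 gets jazz for music genre.
Clue 2: the lily grower is in house 2.
By clue 6, the country fan is in house 1.
House 1's flower must be tulip (nothing else left).
House 2's music genre must be metal (nothing else left).
So: house 1 = painting/fish/tulip/country, house 2 = chess/snake/lily/metal, house 3 = pottery/ferret/carnation/funk, house 4 = knitting/rabbit/daisy/jazz.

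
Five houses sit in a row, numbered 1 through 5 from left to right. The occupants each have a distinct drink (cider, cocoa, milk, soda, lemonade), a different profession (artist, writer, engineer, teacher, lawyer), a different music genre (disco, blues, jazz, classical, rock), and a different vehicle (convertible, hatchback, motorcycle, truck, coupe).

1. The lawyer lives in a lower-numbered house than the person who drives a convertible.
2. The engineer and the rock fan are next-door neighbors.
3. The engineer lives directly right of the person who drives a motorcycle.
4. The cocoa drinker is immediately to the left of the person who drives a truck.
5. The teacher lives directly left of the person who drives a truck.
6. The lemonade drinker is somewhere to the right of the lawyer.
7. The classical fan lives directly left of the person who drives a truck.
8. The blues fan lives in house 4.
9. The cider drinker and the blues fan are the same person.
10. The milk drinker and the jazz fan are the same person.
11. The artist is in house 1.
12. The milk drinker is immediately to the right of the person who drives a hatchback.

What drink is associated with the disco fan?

soda

From clue 8, the blues fan must be in house 4.
Clue 9: the cider drinker is in house 4.
From clue 11, the artist must be in house 1.
The only profession still possible for house 5 is writer.
House 1 drink: only soda fits.
The cocoa drinker is narrowed to house 2 or 3; consider each.
Placing it in house 2 leads to a contradiction, so it's in house 3.
By clue 4, the person who drives a truck is in house 4.
By clue 5, the teacher is in house 3.
By clue 7, the classical fan is in house 3.
The only drink still possible for house 2 is milk.
The only drink still possible for house 5 is lemonade.
By clue 10, the jazz fan is in house 2.
From clue 12, the person who drives a hatchback must be in house 1.
House 2 vehicle: only coupe fits.
So house 3 gets motorcycle for vehicle.
House 5 vehicle: only convertible fits.
Clue 3: the engineer is in house 4.
House 2's profession must be lawyer (nothing else left).
From clue 2, the rock fan must be in house 5.
House 1 music genre: only disco fits.
So: house 1 = soda/artist/disco/hatchback, house 2 = milk/lawyer/jazz/coupe, house 3 = cocoa/teacher/classical/motorcycle, house 4 = cider/engineer/blues/truck, house 5 = lemonade/writer/rock/convertible.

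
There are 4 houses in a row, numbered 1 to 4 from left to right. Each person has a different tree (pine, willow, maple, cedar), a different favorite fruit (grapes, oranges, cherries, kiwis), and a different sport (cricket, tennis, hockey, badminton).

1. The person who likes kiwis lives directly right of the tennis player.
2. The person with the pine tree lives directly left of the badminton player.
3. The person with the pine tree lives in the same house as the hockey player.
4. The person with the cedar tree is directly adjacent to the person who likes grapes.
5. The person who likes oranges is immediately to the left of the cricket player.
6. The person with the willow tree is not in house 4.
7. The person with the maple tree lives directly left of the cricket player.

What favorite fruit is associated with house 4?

House 4's tree must be cedar (nothing else left).
The person who likes grapes is in house 3 (clue 4).
House 4's sport must be badminton (nothing else left).
Clue 2: the person with the pine tree is in house 3.
Clue 3 places the hockey player in house 3.
House 1 sport: only tennis fits.
The only sport still possible for house 2 is cricket.
Clue 1 places the person who likes kiwis in house 2.
The person who likes oranges is in house 1 (clue 5).
The person with the maple tree is in house 1 (clue 7).
House 2's tree must be willow (nothing else left).
House 4's favorite fruit must be cherries (nothing else left).
So: house 1 = maple/oranges/tennis, house 2 = willow/kiwis/cricket, house 3 = pine/grapes/hockey, house 4 = cedar/cherries/badminton.

cherries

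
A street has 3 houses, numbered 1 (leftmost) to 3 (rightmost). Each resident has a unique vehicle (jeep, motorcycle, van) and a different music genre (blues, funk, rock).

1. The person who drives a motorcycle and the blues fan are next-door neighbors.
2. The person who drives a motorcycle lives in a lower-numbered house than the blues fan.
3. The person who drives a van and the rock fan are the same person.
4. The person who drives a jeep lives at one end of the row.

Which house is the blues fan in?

The person who drives a jeep is narrowed to house 1 or 3; consider each.
Placing it in house 1 leads to a contradiction, so it's in house 3.
The person who drives a motorcycle is narrowed to house 1 or 2; consider each.
Placing it in house 1 leads to a contradiction, so it's in house 2.
Clue 1 places the blues fan in house 3.
So house 1 gets van for vehicle.
The rock fan is in house 1 (clue 3).
That leaves funk as the music genre for house 2.
So: house 1 = van/rock, house 2 = motorcycle/funk, house 3 = jeep/blues.

3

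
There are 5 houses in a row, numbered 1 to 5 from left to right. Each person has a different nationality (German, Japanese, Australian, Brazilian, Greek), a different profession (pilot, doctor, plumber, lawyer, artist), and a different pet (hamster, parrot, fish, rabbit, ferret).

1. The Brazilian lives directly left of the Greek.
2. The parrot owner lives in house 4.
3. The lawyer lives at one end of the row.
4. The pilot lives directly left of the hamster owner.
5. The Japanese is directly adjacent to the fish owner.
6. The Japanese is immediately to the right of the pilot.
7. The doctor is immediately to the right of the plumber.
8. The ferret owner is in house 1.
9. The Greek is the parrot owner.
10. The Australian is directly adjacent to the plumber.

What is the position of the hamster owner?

The parrot owner is in house 4 (clue 2).
By clue 8, the ferret owner is in house 1.
The Greek is in house 4 (clue 9).
Clue 1: the Brazilian is in house 3.
Clue 5: the fish owner is in house 3.
From clue 6, the pilot must be in house 1.
House 2's nationality must be Japanese (nothing else left).
House 5 profession: only lawyer fits.
House 5 pet: only rabbit fits.
By clue 10, the Australian is in house 1.
By clue 10, the plumber is in house 2.
House 5's nationality must be German (nothing else left).
The only pet still possible for house 2 is hamster.
By clue 7, the doctor is in house 3.
That leaves artist as the profession for house 4.
So: house 1 = Australian/pilot/ferret, house 2 = Japanese/plumber/hamster, house 3 = Brazilian/doctor/fish, house 4 = Greek/artist/parrot, house 5 = German/lawyer/rabbit.

2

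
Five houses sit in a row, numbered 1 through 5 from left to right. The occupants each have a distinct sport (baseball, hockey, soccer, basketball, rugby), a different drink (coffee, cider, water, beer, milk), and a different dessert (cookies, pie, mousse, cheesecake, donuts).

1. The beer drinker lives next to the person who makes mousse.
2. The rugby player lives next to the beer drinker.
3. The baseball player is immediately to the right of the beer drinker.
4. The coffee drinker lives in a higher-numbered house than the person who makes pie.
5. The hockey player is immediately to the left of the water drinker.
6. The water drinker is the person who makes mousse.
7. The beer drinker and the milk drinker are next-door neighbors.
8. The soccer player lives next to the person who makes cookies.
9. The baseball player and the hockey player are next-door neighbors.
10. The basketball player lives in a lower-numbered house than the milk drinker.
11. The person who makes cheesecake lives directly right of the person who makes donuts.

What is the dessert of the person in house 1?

The baseball player is narrowed to house 2 or 3 or 4 or 5; consider each.
Placing it in house 2 and house 3 and house 4 leads to a contradiction, so it's in house 5.
Clue 3: the beer drinker is in house 4.
From clue 9, the hockey player must be in house 4.
That leaves cider as the drink for house 1.
By clue 2, the rugby player is in house 3.
The water drinker is in house 5 (clue 5).
Clue 6: the person who makes mousse is in house 5.
That leaves coffee as the drink for house 2.
House 3 drink: only milk fits.
Clue 4 places the person who makes pie in house 1.
The only dessert still possible for house 4 is cheesecake.
By clue 11, the person who makes donuts is in house 3.
So house 2 gets cookies for dessert.
Clue 8: the soccer player is in house 1.
House 2's sport must be basketball (nothing else left).
So: house 1 = soccer/cider/pie, house 2 = basketball/coffee/cookies, house 3 = rugby/milk/donuts, house 4 = hockey/beer/cheesecake, house 5 = baseball/water/mousse.

pie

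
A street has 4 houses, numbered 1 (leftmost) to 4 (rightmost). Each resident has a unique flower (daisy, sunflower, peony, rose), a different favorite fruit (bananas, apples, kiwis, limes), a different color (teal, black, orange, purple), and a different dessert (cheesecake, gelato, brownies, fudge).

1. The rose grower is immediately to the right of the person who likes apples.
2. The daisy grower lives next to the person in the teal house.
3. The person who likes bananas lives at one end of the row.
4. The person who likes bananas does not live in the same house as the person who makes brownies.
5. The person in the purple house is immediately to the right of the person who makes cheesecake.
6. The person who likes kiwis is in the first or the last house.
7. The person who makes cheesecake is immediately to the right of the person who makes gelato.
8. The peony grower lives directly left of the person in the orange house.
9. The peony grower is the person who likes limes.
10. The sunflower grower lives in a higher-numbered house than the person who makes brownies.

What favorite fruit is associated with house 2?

limes

That leaves fudge as the dessert for house 4.
The person who likes bananas is narrowed to house 1 or 4; consider each.
Placing it in house 1 leads to a contradiction, so it's in house 4.
That leaves kiwis as the favorite fruit for house 1.
So house 1 gets daisy for flower.
Clue 2: the person in the teal house is in house 2.
That leaves black as the color for house 1.
The peony grower is narrowed to house 2 or 3; consider each.
Placing it in house 3 leads to a contradiction, so it's in house 2.
By clue 8, the person in the orange house is in house 3.
From clue 9, the person who likes limes must be in house 2.
House 3's favorite fruit must be apples (nothing else left).
The only color still possible for house 4 is purple.
By clue 1, the rose grower is in house 4.
The person who makes cheesecake is in house 3 (clue 5).
From clue 7, the person who makes gelato must be in house 2.
The only flower still possible for house 3 is sunflower.
The only dessert still possible for house 1 is brownies.
So: house 1 = daisy/kiwis/black/brownies, house 2 = peony/limes/teal/gelato, house 3 = sunflower/apples/orange/cheesecake, house 4 = rose/bananas/purple/fudge.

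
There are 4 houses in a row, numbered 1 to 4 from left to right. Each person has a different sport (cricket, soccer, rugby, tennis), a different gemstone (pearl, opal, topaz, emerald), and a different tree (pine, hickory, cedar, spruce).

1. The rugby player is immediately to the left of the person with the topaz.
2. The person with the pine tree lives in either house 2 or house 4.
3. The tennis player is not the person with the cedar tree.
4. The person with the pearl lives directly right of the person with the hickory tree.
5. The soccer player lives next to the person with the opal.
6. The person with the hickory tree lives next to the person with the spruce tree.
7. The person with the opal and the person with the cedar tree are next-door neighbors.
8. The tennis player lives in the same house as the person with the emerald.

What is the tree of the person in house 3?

The person with the pine tree is narrowed to house 2 or 4; consider each.
Placing it in house 2 leads to a contradiction, so it's in house 4.
The rugby player is narrowed to house 1 or 2 or 3; consider each.
Placing it in house 1 and house 3 leads to a contradiction, so it's in house 2.
The person with the topaz is in house 3 (clue 1).
Clue 6 places the person with the spruce tree in house 2.
House 1 gemstone: only emerald fits.
The tennis player is in house 1 (clue 8).
The only sport still possible for house 4 is cricket.
From clue 3, the person with the cedar tree must be in house 3.
House 3's sport must be soccer (nothing else left).
So house 1 gets hickory for tree.
From clue 4, the person with the pearl must be in house 2.
The only gemstone still possible for house 4 is opal.
So: house 1 = tennis/emerald/hickory, house 2 = rugby/pearl/spruce, house 3 = soccer/topaz/cedar, house 4 = cricket/opal/pine.

cedar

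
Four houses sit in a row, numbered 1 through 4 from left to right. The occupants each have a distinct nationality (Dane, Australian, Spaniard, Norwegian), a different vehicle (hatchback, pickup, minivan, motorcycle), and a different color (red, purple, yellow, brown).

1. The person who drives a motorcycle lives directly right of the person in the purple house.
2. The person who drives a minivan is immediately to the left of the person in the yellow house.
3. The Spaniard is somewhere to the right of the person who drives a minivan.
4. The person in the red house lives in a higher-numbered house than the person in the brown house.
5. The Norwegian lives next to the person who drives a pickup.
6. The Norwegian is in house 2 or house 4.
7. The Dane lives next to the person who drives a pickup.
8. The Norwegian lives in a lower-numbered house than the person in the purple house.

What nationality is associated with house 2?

From clue 8, the Norwegian must be in house 2.
From clue 8, the person in the purple house must be in house 3.
That leaves brown as the color for house 1.
From clue 1, the person who drives a motorcycle must be in house 4.
Clue 7 places the Dane in house 4.
Clue 7 places the person who drives a pickup in house 3.
So house 1 gets Australian for nationality.
That leaves Spaniard as the nationality for house 3.
So house 1 gets minivan for vehicle.
So house 2 gets hatchback for vehicle.
The person in the yellow house is in house 2 (clue 2).
That leaves red as the color for house 4.
So: house 1 = Australian/minivan/brown, house 2 = Norwegian/hatchback/yellow, house 3 = Spaniard/pickup/purple, house 4 = Dane/motorcycle/red.

Norwegian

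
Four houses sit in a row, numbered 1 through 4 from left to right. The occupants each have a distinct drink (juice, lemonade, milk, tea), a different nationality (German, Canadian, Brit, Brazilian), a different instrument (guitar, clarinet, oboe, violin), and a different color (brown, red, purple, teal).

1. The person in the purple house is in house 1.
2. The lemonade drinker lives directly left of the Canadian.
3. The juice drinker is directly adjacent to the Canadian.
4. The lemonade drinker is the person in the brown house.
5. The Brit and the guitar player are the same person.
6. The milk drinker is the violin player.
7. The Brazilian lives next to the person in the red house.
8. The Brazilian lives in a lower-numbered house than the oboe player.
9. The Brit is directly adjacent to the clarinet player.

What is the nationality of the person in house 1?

Brit

By clue 1, the person in the purple house is in house 1.
The lemonade drinker is narrowed to house 2 or 3; consider each.
Placing it in house 3 leads to a contradiction, so it's in house 2.
Clue 2: the Canadian is in house 3.
Clue 4: the person in the brown house is in house 2.
Clue 7 places the Brazilian in house 2.
The person in the red house is in house 3 (clue 7).
That leaves juice as the drink for house 4.
That leaves teal as the color for house 4.
The only instrument still possible for house 2 is clarinet.
From clue 9, the Brit must be in house 1.
That leaves German as the nationality for house 4.
Clue 5: the guitar player is in house 1.
House 3 instrument: only violin fits.
House 4 instrument: only oboe fits.
From clue 6, the milk drinker must be in house 3.
House 1 drink: only tea fits.
So: house 1 = tea/Brit/guitar/purple, house 2 = lemonade/Brazilian/clarinet/brown, house 3 = milk/Canadian/violin/red, house 4 = juice/German/oboe/teal.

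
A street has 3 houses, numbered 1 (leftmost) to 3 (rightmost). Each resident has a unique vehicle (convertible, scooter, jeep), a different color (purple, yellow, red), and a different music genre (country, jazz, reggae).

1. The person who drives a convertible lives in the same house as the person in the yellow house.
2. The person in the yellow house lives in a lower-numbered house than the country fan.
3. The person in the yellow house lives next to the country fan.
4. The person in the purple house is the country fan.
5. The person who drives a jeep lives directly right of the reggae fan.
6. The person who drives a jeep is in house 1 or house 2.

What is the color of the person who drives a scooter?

red

Clue 6: the person who drives a jeep is in house 2.
From clue 1, the person who drives a convertible must be in house 1.
Clue 1: the person in the yellow house is in house 1.
Clue 3 places the country fan in house 2.
Clue 4 places the person in the purple house in house 2.
From clue 5, the reggae fan must be in house 1.
So house 3 gets scooter for vehicle.
The only color still possible for house 3 is red.
House 3 music genre: only jazz fits.
So: house 1 = convertible/yellow/reggae, house 2 = jeep/purple/country, house 3 = scooter/red/jazz.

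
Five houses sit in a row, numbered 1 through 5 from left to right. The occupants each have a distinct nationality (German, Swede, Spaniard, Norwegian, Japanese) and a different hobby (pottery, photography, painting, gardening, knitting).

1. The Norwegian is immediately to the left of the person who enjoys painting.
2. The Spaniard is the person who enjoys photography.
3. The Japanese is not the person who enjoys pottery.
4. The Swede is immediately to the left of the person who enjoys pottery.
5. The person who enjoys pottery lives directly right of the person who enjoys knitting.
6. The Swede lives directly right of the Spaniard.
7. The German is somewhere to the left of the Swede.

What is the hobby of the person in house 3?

knitting

House 5's nationality must be Japanese (nothing else left).
House 4's nationality must be Norwegian (nothing else left).
The person who enjoys painting is in house 5 (clue 1).
That leaves Swede as the nationality for house 3.
Clue 4 places the person who enjoys pottery in house 4.
By clue 5, the person who enjoys knitting is in house 3.
Clue 6 places the Spaniard in house 2.
House 1 nationality: only German fits.
Clue 2: the person who enjoys photography is in house 2.
So house 1 gets gardening for hobby.
So: house 1 = German/gardening, house 2 = Spaniard/photography, house 3 = Swede/knitting, house 4 = Norwegian/pottery, house 5 = Japanese/painting.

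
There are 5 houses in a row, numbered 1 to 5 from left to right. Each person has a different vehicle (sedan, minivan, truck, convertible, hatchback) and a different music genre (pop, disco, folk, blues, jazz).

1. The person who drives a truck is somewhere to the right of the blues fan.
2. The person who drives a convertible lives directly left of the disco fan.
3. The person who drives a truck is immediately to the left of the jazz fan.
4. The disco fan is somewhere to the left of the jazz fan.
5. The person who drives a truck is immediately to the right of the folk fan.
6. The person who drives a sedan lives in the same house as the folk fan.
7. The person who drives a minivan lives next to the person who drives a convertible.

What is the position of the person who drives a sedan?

3

House 5's vehicle must be hatchback (nothing else left).
The person who drives a convertible is narrowed to house 1 or 2 or 3; consider each.
Placing it in house 2 and house 3 leads to a contradiction, so it's in house 1.
Clue 2 places the disco fan in house 2.
From clue 7, the person who drives a minivan must be in house 2.
So house 4 gets truck for vehicle.
The jazz fan is in house 5 (clue 3).
From clue 5, the folk fan must be in house 3.
That leaves sedan as the vehicle for house 3.
House 1's music genre must be blues (nothing else left).
So house 4 gets pop for music genre.
So: house 1 = convertible/blues, house 2 = minivan/disco, house 3 = sedan/folk, house 4 = truck/pop, house 5 = hatchback/jazz.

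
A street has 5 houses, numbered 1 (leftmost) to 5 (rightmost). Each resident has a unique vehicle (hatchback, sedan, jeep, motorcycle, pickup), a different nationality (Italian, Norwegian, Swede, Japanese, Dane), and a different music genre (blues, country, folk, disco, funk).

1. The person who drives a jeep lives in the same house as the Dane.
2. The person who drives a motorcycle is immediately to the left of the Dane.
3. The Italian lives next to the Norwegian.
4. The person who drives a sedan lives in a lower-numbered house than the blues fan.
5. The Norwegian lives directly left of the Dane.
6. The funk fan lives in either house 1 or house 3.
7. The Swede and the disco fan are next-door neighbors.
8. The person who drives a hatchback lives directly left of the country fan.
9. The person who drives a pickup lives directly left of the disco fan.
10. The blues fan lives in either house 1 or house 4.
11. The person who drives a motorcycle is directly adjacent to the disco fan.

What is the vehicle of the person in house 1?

By clue 10, the blues fan is in house 4.
House 5 vehicle: only jeep fits.
From clue 1, the Dane must be in house 5.
The person who drives a motorcycle is in house 4 (clue 2).
From clue 5, the Norwegian must be in house 4.
So house 3 gets sedan for vehicle.
By clue 3, the Italian is in house 3.
The Swede is in house 2 (clue 7).
Clue 7 places the disco fan in house 3.
By clue 9, the person who drives a pickup is in house 2.
The only vehicle still possible for house 1 is hatchback.
House 1 nationality: only Japanese fits.
The only music genre still possible for house 1 is funk.
That leaves folk as the music genre for house 5.
House 2's music genre must be country (nothing else left).
So: house 1 = hatchback/Japanese/funk, house 2 = pickup/Swede/country, house 3 = sedan/Italian/disco, house 4 = motorcycle/Norwegian/blues, house 5 = jeep/Dane/folk.

hatchback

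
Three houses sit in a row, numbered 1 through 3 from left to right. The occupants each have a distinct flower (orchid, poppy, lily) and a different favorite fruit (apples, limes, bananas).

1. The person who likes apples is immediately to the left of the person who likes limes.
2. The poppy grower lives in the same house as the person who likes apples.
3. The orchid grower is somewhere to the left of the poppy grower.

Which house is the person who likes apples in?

Clue 3: the orchid grower is in house 1.
Clue 3: the poppy grower is in house 2.
So house 3 gets lily for flower.
Clue 2: the person who likes apples is in house 2.
That leaves bananas as the favorite fruit for house 1.
The only favorite fruit still possible for house 3 is limes.
So: house 1 = orchid/bananas, house 2 = poppy/apples, house 3 = lily/limes.

2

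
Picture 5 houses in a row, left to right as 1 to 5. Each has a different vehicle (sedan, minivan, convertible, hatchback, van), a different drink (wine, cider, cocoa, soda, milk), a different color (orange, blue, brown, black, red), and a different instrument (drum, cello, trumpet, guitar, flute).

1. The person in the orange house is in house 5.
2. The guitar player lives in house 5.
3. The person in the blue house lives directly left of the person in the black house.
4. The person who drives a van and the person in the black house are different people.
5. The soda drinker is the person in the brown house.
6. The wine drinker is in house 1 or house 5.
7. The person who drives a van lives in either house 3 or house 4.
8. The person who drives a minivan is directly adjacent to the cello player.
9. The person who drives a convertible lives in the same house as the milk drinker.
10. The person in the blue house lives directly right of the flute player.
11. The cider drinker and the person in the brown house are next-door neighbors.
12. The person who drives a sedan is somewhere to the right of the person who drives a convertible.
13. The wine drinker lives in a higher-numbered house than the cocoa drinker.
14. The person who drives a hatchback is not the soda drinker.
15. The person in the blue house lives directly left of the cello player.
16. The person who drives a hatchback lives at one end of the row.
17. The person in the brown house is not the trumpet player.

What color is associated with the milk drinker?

From clue 1, the person in the orange house must be in house 5.
By clue 2, the guitar player is in house 5.
Clue 13 places the wine drinker in house 5.
The person who drives a hatchback is narrowed to house 1 or 5; consider each.
Placing it in house 1 leads to a contradiction, so it's in house 5.
So house 1 gets convertible for vehicle.
The milk drinker is in house 1 (clue 9).
That leaves red as the color for house 1.
The person who drives a van is narrowed to house 3 or 4; consider each.
Placing it in house 3 leads to a contradiction, so it's in house 4.
The person in the black house is in house 3 (clue 4).
That leaves brown as the color for house 4.
Clue 5: the soda drinker is in house 4.
The flute player is in house 1 (clue 10).
By clue 11, the cider drinker is in house 3.
Clue 15 places the cello player in house 3.
House 2 drink: only cocoa fits.
House 2's color must be blue (nothing else left).
House 4's instrument must be drum (nothing else left).
Clue 8: the person who drives a minivan is in house 2.
The only vehicle still possible for house 3 is sedan.
The only instrument still possible for house 2 is trumpet.
So: house 1 = convertible/milk/red/flute, house 2 = minivan/cocoa/blue/trumpet, house 3 = sedan/cider/black/cello, house 4 = van/soda/brown/drum, house 5 = hatchback/wine/orange/guitar.

red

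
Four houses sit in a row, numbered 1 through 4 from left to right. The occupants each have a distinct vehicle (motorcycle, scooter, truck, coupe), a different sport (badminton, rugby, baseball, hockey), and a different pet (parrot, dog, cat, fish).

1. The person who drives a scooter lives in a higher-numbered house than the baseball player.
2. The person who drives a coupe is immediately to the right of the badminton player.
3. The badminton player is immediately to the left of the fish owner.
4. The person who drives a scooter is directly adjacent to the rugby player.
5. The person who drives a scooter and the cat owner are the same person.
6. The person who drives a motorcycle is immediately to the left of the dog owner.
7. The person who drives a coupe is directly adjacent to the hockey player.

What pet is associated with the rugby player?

House 1 pet: only parrot fits.
The person who drives a coupe is narrowed to house 2 or 3 or 4; consider each.
Placing it in house 2 and house 4 leads to a contradiction, so it's in house 3.
Clue 2: the badminton player is in house 2.
From clue 3, the fish owner must be in house 3.
The only sport still possible for house 4 is hockey.
Clue 6: the person who drives a motorcycle is in house 1.
Clue 6: the dog owner is in house 2.
That leaves cat as the pet for house 4.
The person who drives a scooter is in house 4 (clue 5).
So house 2 gets truck for vehicle.
Clue 4 places the rugby player in house 3.
So house 1 gets baseball for sport.
So: house 1 = motorcycle/baseball/parrot, house 2 = truck/badminton/dog, house 3 = coupe/rugby/fish, house 4 = scooter/hockey/cat.

fish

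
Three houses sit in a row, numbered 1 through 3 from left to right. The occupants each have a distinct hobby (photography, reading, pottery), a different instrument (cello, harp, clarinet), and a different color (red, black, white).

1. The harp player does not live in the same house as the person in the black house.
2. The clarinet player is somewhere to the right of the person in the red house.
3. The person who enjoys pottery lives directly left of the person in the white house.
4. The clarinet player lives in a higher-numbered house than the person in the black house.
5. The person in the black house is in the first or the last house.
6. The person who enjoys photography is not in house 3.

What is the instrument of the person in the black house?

cello

By clue 5, the person in the black house is in house 1.
House 3 hobby: only reading fits.
That leaves white as the color for house 3.
From clue 2, the clarinet player must be in house 3.
The person who enjoys pottery is in house 2 (clue 3).
The only hobby still possible for house 1 is photography.
The only instrument still possible for house 1 is cello.
House 2's instrument must be harp (nothing else left).
So house 2 gets red for color.
So: house 1 = photography/cello/black, house 2 = pottery/harp/red, house 3 = reading/clarinet/white.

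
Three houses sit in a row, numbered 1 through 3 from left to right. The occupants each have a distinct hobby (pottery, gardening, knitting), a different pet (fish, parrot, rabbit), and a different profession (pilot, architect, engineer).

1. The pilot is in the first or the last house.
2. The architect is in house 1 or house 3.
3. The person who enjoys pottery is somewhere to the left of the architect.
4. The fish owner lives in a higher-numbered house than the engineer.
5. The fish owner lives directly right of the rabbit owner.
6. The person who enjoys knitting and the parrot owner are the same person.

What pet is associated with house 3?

fish

The architect is in house 3 (clue 3).
The only profession still possible for house 2 is engineer.
By clue 4, the fish owner is in house 3.
From clue 5, the rabbit owner must be in house 2.
So house 1 gets parrot for pet.
House 1's profession must be pilot (nothing else left).
Clue 6: the person who enjoys knitting is in house 1.
That leaves gardening as the hobby for house 3.
That leaves pottery as the hobby for house 2.
So: house 1 = knitting/parrot/pilot, house 2 = pottery/rabbit/engineer, house 3 = gardening/fish/architect.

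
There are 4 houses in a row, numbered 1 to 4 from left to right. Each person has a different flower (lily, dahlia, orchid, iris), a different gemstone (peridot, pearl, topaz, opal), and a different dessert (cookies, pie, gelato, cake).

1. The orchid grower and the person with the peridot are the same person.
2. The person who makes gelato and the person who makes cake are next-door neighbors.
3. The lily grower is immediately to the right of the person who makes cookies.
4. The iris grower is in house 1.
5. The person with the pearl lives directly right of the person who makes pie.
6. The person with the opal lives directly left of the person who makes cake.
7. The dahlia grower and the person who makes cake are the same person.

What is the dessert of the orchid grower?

gelato

The iris grower is in house 1 (clue 4).
The dahlia grower is narrowed to house 2 or 3 or 4; consider each.
Placing it in house 2 and house 4 leads to a contradiction, so it's in house 3.
From clue 7, the person who makes cake must be in house 3.
House 4 dessert: only gelato fits.
Clue 3: the lily grower is in house 2.
From clue 3, the person who makes cookies must be in house 1.
The person with the opal is in house 2 (clue 6).
House 4's flower must be orchid (nothing else left).
House 1 gemstone: only topaz fits.
House 3's gemstone must be pearl (nothing else left).
House 4's gemstone must be peridot (nothing else left).
House 2's dessert must be pie (nothing else left).
So: house 1 = iris/topaz/cookies, house 2 = lily/opal/pie, house 3 = dahlia/pearl/cake, house 4 = orchid/peridot/gelato.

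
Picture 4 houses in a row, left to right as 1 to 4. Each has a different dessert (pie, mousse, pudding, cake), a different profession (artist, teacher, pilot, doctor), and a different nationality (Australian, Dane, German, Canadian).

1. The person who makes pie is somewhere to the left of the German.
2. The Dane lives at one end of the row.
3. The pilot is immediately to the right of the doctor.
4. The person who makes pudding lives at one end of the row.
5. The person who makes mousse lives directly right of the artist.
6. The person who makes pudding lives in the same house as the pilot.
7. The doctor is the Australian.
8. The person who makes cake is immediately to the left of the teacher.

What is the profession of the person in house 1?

By clue 6, the person who makes pudding is in house 4.
Clue 6 places the pilot in house 4.
Clue 3: the doctor is in house 3.
From clue 7, the Australian must be in house 3.
The only profession still possible for house 1 is artist.
House 2's profession must be teacher (nothing else left).
The person who makes mousse is in house 2 (clue 5).
From clue 8, the person who makes cake must be in house 1.
House 3 dessert: only pie fits.
Clue 1 places the German in house 4.
House 2's nationality must be Canadian (nothing else left).
House 1's nationality must be Dane (nothing else left).
So: house 1 = cake/artist/Dane, house 2 = mousse/teacher/Canadian, house 3 = pie/doctor/Australian, house 4 = pudding/pilot/German.

artist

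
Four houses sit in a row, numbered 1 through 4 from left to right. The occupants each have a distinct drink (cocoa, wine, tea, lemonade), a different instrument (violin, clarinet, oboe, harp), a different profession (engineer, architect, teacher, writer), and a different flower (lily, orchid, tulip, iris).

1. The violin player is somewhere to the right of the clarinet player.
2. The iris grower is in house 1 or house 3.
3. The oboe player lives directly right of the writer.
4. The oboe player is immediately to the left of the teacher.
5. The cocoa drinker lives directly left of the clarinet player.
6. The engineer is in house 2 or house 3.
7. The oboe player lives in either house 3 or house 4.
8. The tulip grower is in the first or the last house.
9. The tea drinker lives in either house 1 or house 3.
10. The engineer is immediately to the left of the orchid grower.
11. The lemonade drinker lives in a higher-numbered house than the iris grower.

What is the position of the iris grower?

By clue 7, the oboe player is in house 3.
House 1's instrument must be harp (nothing else left).
So house 4 gets violin for instrument.
House 2 flower: only lily fits.
From clue 3, the writer must be in house 2.
From clue 4, the teacher must be in house 4.
Clue 5 places the cocoa drinker in house 1.
So house 3 gets tea for drink.
That leaves clarinet as the instrument for house 2.
House 1's profession must be architect (nothing else left).
That leaves engineer as the profession for house 3.
Clue 10: the orchid grower is in house 4.
House 1 flower: only tulip fits.
The only flower still possible for house 3 is iris.
From clue 11, the lemonade drinker must be in house 4.
House 2 drink: only wine fits.
So: house 1 = cocoa/harp/architect/tulip, house 2 = wine/clarinet/writer/lily, house 3 = tea/oboe/engineer/iris, house 4 = lemonade/violin/teacher/orchid.

3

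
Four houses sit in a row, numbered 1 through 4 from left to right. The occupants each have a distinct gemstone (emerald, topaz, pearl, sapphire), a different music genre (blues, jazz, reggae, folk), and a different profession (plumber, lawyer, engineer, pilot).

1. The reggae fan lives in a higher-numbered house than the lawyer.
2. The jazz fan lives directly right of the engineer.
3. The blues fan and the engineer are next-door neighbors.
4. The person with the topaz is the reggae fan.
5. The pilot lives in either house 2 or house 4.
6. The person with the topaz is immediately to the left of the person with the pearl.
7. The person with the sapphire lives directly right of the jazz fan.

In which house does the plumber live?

House 1's gemstone must be emerald (nothing else left).
So house 2 gets topaz for gemstone.
By clue 4, the reggae fan is in house 2.
From clue 6, the person with the pearl must be in house 3.
That leaves sapphire as the gemstone for house 4.
House 4's music genre must be folk (nothing else left).
The lawyer is in house 1 (clue 1).
The engineer is in house 2 (clue 2).
So house 1 gets blues for music genre.
The only music genre still possible for house 3 is jazz.
House 3's profession must be plumber (nothing else left).
That leaves pilot as the profession for house 4.
So: house 1 = emerald/blues/lawyer, house 2 = topaz/reggae/engineer, house 3 = pearl/jazz/plumber, house 4 = sapphire/folk/pilot.

3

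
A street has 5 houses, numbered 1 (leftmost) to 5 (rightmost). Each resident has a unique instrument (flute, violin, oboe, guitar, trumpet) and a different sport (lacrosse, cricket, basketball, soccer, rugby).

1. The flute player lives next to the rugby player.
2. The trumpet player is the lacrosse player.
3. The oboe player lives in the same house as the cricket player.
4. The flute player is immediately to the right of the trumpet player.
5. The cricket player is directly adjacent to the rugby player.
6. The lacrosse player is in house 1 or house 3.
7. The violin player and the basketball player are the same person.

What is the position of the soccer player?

2

The flute player is narrowed to house 2 or 4; consider each.
Placing it in house 4 leads to a contradiction, so it's in house 2.
Clue 4: the trumpet player is in house 1.
That leaves oboe as the instrument for house 4.
Clue 2: the lacrosse player is in house 1.
Clue 3: the cricket player is in house 4.
Clue 5: the rugby player is in house 3.
The only sport still possible for house 2 is soccer.
That leaves basketball as the sport for house 5.
Clue 7 places the violin player in house 5.
House 3's instrument must be guitar (nothing else left).
So: house 1 = trumpet/lacrosse, house 2 = flute/soccer, house 3 = guitar/rugby, house 4 = oboe/cricket, house 5 = violin/basketball.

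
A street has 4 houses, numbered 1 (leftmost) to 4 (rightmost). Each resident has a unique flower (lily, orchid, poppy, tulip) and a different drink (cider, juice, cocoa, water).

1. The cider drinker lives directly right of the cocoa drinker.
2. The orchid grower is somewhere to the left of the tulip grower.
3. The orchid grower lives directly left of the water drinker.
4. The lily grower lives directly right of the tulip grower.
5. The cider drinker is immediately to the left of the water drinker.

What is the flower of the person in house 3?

tulip

Clue 3: the orchid grower is in house 2.
Clue 3: the water drinker is in house 3.
By clue 5, the cider drinker is in house 2.
So house 1 gets poppy for flower.
House 3 flower: only tulip fits.
The only flower still possible for house 4 is lily.
The only drink still possible for house 1 is cocoa.
So house 4 gets juice for drink.
So: house 1 = poppy/cocoa, house 2 = orchid/cider, house 3 = tulip/water, house 4 = lily/juice.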